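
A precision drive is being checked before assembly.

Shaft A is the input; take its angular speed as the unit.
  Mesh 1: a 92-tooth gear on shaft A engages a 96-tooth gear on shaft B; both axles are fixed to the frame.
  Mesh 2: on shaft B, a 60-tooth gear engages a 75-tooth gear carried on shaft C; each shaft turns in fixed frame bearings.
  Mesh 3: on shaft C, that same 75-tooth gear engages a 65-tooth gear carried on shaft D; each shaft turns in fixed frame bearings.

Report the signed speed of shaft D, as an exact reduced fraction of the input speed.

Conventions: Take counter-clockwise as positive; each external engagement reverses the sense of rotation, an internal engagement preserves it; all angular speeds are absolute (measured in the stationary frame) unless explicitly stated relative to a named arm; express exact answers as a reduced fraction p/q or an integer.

3-mesh fixed-axis compound train (all bearings frame-fixed)
mesh 1 [92T→96T]: |ω|/ω_in = 1×92/96 = 23/24, sense flips to −
mesh 2 [60T→75T]: |ω|/ω_in = (23/24)×60/75 = 23/30, sense flips to +
mesh 3 [75T→65T]: |ω|/ω_in = (23/30)×75/65 = 23/26, sense flips to −
signed output speed (× input speed) = -23/26

-23/26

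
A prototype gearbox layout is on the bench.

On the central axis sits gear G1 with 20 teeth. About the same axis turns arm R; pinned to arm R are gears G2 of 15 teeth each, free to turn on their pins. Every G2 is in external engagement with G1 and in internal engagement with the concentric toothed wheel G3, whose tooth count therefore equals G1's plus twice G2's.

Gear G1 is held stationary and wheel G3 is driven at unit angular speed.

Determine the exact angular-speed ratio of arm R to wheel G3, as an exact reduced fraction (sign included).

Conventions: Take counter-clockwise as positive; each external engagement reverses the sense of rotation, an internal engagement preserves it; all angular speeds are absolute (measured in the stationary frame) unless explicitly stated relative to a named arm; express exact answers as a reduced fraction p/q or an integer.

recognized (axles ride arm R): planetary set, 20/15/50 teeth
ring teeth: 20 + 2·15 = 50
20(ω_sun−ω_arm) = −50(ω_ring−ω_arm),  ω_sun = 0, ω_ring = 1
20(0−ω_arm) = −50(1−ω_arm)  ⇒  70·ω_arm = 50  ⇒  ω_arm = 5/7
ω_out/ω_in = 5/7

5/7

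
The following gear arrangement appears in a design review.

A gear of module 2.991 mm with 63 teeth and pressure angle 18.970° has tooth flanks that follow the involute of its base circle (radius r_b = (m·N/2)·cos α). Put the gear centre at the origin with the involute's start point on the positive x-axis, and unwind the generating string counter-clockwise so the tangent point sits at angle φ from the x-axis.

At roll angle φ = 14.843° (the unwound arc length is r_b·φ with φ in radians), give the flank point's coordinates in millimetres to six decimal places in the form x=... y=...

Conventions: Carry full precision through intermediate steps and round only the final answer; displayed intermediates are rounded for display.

x=92.039332 y=0.512901

single-mesh involute tooth geometry (63T wheel at module 2.991)
pitch radius r_p = m·N/2 = 2.991·63/2 = 94.216500
base radius r_b = r_p·cos α = 94.216500·cos 18.970° = 89.099499
roll angle φ = 14.843° = 0.25905922 rad
x = r_b·(cos φ + φ·sin φ) = 92.039332
y = r_b·(sin φ − φ·cos φ) = 0.512901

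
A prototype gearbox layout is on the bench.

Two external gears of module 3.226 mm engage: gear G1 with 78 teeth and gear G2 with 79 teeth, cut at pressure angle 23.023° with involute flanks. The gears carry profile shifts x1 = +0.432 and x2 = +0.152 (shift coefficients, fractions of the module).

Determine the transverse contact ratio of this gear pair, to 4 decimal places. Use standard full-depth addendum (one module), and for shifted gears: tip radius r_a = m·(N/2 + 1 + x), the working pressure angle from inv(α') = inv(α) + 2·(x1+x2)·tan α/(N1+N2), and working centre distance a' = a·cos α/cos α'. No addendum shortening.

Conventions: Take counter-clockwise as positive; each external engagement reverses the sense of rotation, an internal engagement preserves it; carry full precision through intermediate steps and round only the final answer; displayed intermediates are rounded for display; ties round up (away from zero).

1.6143

recognized (one external pair, fixed centres): single-mesh tooth geometry, m = 3.226, N1 = 78, N2 = 79
base radii: r_b1 = 115.792654, r_b2 = 117.277176
tip radii: r_a1 = 130.433632, r_a2 = 131.143352
inv(α') = inv(23.023°) + 2·(+0.432+0.152)·tan α/(78+79) = 0.02628290  ⇒  α' = 23.98068°
a' = a·cos α / cos α' = 253.2410·cos 23.023°/cos 23.98068° = 255.088418
action lengths: √(r_a1²−r_b1²) = 60.041598, √(r_a2²−r_b2²) = 58.691080
base pitch p_b = π·m·cos α = 9.327522
CR = (60.041598 + 58.691080 − 255.088418·sin 23.98068°)/9.327522 = 1.614302
contact ratio ≈ 1.6143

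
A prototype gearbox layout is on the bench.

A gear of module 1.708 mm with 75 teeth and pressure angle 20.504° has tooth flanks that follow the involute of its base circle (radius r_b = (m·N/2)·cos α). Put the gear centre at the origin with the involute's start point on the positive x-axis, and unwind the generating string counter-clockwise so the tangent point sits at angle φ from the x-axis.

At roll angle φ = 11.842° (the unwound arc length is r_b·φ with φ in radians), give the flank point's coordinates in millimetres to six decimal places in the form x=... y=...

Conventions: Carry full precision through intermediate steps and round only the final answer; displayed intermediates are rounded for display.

x=61.259993 y=0.175803

recognized (one wheel, involute flank): single-mesh tooth geometry, m = 1.708, N = 75
pitch radius r_p = m·N/2 = 1.708·75/2 = 64.050000
base radius r_b = r_p·cos α = 64.050000·cos 20.504° = 59.992288
roll angle φ = 11.842° = 0.20668189 rad
x = r_b·(cos φ + φ·sin φ) = 61.259993
y = r_b·(sin φ − φ·cos φ) = 0.175803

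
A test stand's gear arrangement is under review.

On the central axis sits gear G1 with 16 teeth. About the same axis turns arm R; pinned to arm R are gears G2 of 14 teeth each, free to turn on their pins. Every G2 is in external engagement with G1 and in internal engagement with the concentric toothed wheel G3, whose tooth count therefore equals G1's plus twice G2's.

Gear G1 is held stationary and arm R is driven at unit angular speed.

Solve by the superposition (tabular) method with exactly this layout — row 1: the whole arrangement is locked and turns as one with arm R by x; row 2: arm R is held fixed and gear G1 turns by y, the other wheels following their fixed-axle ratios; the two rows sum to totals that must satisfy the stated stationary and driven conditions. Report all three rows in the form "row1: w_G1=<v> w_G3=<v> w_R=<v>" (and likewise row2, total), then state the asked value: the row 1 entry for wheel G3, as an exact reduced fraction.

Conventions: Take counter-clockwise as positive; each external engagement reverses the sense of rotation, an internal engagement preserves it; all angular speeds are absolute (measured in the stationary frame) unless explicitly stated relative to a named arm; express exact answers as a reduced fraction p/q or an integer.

row1: w_G1=1 w_G3=1 w_R=1
row2: w_G1=-1 w_G3=4/11 w_R=0
total: w_G1=0 w_G3=15/11 w_R=1
asked value: 1

topology: planetary set — G1 16T / G2 14T / G3 44T, arm = carrier (Willis)
superposition row 1 [locked train]: every member turns x
superposition row 2 [arm held]: sun y, ring −(16/44)·y, arm 0
boundary: total ω_sun = x + y = 0 and total ω_arm = x = 1  ⇒  y = -1, x = 1
row 2 ring = −(16/44)·(-1) = 4/11
totals (row 1 + row 2): sun 1 + (-1) = 0, ring 1 + 4/11 = 15/11, arm 1 + 0 = 1
asked cell (row1, ring) = 1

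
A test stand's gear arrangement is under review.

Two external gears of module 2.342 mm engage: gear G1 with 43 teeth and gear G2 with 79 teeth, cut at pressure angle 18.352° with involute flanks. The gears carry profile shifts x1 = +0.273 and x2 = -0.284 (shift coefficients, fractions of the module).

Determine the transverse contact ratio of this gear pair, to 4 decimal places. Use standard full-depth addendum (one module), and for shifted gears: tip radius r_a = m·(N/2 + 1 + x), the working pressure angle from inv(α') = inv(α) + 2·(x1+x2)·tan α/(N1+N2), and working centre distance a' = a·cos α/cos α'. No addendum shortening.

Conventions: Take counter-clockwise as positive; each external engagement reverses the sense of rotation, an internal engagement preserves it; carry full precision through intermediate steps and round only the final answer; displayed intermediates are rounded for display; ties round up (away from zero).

recognized (one external pair, fixed centres): single-mesh tooth geometry, m = 2.342, N1 = 43, N2 = 79
base radii: r_b1 = 47.792052, r_b2 = 87.804003
tip radii: r_a1 = 53.334366, r_a2 = 94.185872
inv(α') = inv(18.352°) + 2·(+0.273-0.284)·tan α/(43+79) = 0.01136288  ⇒  α' = 18.32080°
a' = a·cos α / cos α' = 142.8620·cos 18.352°/cos 18.32080° = 142.836217
action lengths: √(r_a1²−r_b1²) = 23.674339, √(r_a2²−r_b2²) = 34.079841
base pitch p_b = π·m·cos α = 6.983403
CR = (23.674339 + 34.079841 − 142.836217·sin 18.32080°)/6.983403 = 1.840860
contact ratio ≈ 1.8409

1.8409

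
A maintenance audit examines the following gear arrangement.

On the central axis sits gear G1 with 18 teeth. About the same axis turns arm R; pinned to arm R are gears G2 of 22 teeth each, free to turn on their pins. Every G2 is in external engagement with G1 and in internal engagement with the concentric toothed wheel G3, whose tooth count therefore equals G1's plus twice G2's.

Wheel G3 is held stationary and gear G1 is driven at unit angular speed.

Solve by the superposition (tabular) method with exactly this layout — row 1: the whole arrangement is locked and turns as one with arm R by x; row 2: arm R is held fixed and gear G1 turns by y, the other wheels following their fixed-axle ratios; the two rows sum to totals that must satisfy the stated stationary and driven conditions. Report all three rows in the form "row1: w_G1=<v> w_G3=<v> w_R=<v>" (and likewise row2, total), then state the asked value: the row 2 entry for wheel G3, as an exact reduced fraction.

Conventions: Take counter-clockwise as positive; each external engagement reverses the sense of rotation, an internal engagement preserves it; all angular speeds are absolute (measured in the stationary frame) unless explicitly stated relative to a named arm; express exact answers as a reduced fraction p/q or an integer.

row1: w_G1=9/40 w_G3=9/40 w_R=9/40
row2: w_G1=31/40 w_G3=-9/40 w_R=0
total: w_G1=1 w_G3=0 w_R=9/40
asked value: -9/40

topology: planetary set — G1 18T / G2 22T / G3 62T, arm = carrier (Willis)
superposition row 1 [locked train]: every member turns x
superposition row 2 [arm held]: sun y, ring −(18/62)·y, arm 0
boundary: total ω_ring = x − (18/62)·y = 0 and total ω_sun = x + y = 1  ⇒  y = 31/40, x = 9/40
row 2 ring = −(18/62)·31/40 = -9/40
totals (row 1 + row 2): sun 9/40 + 31/40 = 1, ring 9/40 + (-9/40) = 0, arm 9/40 + 0 = 9/40
asked cell (row2, ring) = -9/40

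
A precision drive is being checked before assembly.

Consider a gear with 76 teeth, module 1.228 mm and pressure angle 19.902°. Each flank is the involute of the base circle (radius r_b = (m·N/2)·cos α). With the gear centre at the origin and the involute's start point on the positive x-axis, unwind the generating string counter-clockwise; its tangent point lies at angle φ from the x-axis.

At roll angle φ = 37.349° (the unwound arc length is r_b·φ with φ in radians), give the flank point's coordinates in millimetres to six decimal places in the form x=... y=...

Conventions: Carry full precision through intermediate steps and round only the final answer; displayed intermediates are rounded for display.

x=52.232105 y=3.881660

class = single-mesh tooth geometry [base-circle involute, m = 1.228, 76T]
pitch radius r_p = m·N/2 = 1.228·76/2 = 46.664000
base radius r_b = r_p·cos α = 46.664000·cos 19.902° = 43.877051
roll angle φ = 37.349° = 0.65186302 rad
x = r_b·(cos φ + φ·sin φ) = 52.232105
y = r_b·(sin φ − φ·cos φ) = 3.881660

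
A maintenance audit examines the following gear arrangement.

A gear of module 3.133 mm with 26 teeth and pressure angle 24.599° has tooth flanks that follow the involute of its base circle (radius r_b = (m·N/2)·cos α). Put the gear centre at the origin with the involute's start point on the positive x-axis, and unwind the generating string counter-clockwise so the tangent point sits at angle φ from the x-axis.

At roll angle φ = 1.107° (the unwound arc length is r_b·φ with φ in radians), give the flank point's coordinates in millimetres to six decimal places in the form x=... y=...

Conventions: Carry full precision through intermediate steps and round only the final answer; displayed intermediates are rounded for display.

single-mesh involute tooth geometry (26T wheel at module 3.133)
pitch radius r_p = m·N/2 = 3.133·26/2 = 40.729000
base radius r_b = r_p·cos α = 40.729000·cos 24.599° = 37.032573
roll angle φ = 1.107° = 0.01932079 rad
x = r_b·(cos φ + φ·sin φ) = 37.039485
y = r_b·(sin φ − φ·cos φ) = 0.000089

x=37.039485 y=0.000089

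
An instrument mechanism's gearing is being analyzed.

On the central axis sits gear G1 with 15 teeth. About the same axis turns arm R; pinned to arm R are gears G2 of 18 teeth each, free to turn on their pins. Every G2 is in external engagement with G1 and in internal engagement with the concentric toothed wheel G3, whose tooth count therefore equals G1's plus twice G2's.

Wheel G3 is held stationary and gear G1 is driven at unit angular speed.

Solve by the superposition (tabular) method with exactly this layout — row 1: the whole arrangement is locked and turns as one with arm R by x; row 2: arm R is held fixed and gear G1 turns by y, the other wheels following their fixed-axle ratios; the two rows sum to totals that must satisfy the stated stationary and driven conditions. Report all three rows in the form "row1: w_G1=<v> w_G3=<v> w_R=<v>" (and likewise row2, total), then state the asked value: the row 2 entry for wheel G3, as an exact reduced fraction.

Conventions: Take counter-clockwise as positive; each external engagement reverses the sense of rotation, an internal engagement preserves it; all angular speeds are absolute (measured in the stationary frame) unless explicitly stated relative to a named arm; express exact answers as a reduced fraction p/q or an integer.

class = planetary set [G3 = 15+2·18 = 51; Willis about the carrier]
superposition row 1 [locked train]: every member turns x
row 2: sun turns y, ring = −(15/51)·y, arm 0
boundary: total ω_ring = x − (15/51)·y = 0 and total ω_sun = x + y = 1  ⇒  y = 17/22, x = 5/22
row 2 ring = −(15/51)·17/22 = -5/22
totals (row 1 + row 2): sun 5/22 + 17/22 = 1, ring 5/22 + (-5/22) = 0, arm 5/22 + 0 = 5/22
asked cell (row2, ring) = -5/22

row1: w_G1=5/22 w_G3=5/22 w_R=5/22
row2: w_G1=17/22 w_G3=-5/22 w_R=0
total: w_G1=1 w_G3=0 w_R=5/22
asked value: -5/22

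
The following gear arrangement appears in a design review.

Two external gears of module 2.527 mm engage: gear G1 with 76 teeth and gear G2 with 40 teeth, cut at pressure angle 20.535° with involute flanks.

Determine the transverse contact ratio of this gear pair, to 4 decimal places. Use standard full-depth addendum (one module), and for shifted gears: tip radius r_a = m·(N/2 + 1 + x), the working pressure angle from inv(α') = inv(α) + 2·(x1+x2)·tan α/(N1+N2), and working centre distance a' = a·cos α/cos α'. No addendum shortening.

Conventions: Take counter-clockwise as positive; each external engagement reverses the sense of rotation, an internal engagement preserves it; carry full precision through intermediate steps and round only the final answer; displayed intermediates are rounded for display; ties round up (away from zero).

recognized (one external pair, fixed centres): single-mesh tooth geometry, m = 2.527, N1 = 76, N2 = 40
base radii: r_b1 = 89.924324, r_b2 = 47.328592
tip radii: r_a1 = 98.553000, r_a2 = 53.067000
no profile shift: α' = α, a' = a
action lengths: √(r_a1²−r_b1²) = 40.327531, √(r_a2²−r_b2²) = 24.002310
base pitch p_b = π·m·cos α = 7.434358
CR = (40.327531 + 24.002310 − 146.566000·sin 20.53500°)/7.434358 = 1.737540
contact ratio ≈ 1.7375

1.7375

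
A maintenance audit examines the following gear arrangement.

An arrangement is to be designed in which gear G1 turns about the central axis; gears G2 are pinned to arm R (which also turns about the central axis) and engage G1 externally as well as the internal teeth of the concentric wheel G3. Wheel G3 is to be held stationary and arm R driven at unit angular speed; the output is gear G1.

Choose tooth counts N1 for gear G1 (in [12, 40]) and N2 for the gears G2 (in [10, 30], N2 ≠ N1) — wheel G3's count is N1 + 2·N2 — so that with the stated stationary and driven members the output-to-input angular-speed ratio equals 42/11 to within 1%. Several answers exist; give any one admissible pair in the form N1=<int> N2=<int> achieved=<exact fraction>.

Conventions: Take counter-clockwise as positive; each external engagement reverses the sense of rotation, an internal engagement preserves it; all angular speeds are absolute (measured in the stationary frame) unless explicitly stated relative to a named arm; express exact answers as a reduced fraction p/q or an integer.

N1=22 N2=20 achieved=42/11

design class (target 42/11): planetary set
Willis with ω_ring = 0: ω_sun/ω_arm = (N1+N3)/N1; set equal to 42/11  ⇒  N3/N1 = 42/11 − 1 = 31/11
N3 = N1 + 2·N2  ⇒  N2/N1 = (N3/N1 − 1)/2 = (31/11 − 1)/2 = 10/11
smallest multiple with N1 ≥ 12 and N2 ≥ 10: k = 2  ⇒  N1 = 2·11 = 22, N2 = 2·10 = 20 (N1 ≤ 40, N2 ≤ 30, N2 ≠ N1 ✓), N3 = 22 + 2·20 = 62
check: (N1+N3)/N1 with N1 = 22, N3 = 62 gives 42/11; |achieved − target| = 0 ≤ 21/550 ✓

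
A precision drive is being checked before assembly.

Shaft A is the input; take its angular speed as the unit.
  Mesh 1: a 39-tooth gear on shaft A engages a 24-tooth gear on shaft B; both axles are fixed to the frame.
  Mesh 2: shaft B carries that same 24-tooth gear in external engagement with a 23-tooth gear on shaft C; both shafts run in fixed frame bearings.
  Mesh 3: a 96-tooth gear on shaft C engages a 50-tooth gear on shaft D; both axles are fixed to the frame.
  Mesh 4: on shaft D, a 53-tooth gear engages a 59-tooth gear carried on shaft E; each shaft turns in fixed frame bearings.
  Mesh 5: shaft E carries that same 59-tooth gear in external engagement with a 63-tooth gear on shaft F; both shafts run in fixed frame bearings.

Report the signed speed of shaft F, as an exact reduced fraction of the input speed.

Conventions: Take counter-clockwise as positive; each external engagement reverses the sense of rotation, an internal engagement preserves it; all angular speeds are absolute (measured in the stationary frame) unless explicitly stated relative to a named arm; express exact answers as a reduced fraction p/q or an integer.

-11024/4025

5-mesh fixed-axis compound train (all bearings frame-fixed)
mesh 1 [39T→24T]: |ω|/ω_in = 1×39/24 = 13/8, sense flips to −
mesh 2 [24T→23T]: |ω|/ω_in = (13/8)×24/23 = 39/23, sense flips to +
mesh 3 [96T→50T]: |ω|/ω_in = (39/23)×96/50 = 1872/575, sense flips to −
mesh 4 [53T→59T]: |ω|/ω_in = (1872/575)×53/59 = 99216/33925, sense flips to +
mesh 5 [59T→63T]: |ω|/ω_in = (99216/33925)×59/63 = 11024/4025, sense flips to −
signed output speed (× input speed) = -11024/4025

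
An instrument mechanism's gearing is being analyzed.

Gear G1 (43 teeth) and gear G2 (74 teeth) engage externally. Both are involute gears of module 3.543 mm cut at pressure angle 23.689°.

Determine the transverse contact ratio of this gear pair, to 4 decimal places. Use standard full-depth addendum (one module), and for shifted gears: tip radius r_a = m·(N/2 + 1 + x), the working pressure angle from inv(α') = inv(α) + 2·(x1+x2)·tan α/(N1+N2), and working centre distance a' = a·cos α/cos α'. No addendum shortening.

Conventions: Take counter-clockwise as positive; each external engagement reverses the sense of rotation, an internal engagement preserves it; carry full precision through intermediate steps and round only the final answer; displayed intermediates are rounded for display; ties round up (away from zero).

1.5961

topology: single-mesh involute geometry — m = 3.543, 43T/74T pair
base radii: r_b1 = 69.756017, r_b2 = 120.045239
tip radii: r_a1 = 79.717500, r_a2 = 134.634000
no profile shift: α' = α, a' = a
action lengths: √(r_a1²−r_b1²) = 38.587276, √(r_a2²−r_b2²) = 60.954529
base pitch p_b = π·m·cos α = 10.192790
CR = (38.587276 + 60.954529 − 207.265500·sin 23.68900°)/10.192790 = 1.596063
contact ratio ≈ 1.5961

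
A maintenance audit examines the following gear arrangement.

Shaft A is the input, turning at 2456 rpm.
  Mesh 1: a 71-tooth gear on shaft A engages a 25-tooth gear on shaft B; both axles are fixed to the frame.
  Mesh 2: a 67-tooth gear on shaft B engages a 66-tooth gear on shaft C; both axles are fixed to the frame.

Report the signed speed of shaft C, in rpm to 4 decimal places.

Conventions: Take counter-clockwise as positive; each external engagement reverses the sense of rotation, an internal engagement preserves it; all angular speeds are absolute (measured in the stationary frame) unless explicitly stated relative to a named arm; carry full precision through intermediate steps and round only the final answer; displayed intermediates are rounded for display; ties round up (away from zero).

class = fixed-axis compound train [2 meshes; 2 ratios multiply, 2 sense flips]
mesh 1 [71T→25T]: ω = 2456.0000×71/25 = 6975.0400 rpm, sense flips to −
mesh 2 [67T→66T]: ω = 6975.0400×67/66 = 7080.7224 rpm, sense flips to +
signed output speed = +7080.7224 rpm

+7080.7224 rpm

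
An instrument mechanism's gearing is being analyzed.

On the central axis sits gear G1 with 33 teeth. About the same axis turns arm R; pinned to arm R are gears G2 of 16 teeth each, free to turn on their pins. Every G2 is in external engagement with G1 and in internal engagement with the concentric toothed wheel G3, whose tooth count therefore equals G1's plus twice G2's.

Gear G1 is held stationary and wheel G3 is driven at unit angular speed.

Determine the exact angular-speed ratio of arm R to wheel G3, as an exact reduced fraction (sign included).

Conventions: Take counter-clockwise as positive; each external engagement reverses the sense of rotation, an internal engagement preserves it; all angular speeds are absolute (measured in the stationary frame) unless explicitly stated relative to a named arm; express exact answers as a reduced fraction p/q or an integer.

65/98

recognized (axles ride arm R): planetary set, 33/16/65 teeth
ring teeth: 33 + 2·16 = 65
33(ω_sun−ω_arm) = −65(ω_ring−ω_arm),  ω_sun = 0, ω_ring = 1
33(0−ω_arm) = −65(1−ω_arm)  ⇒  98·ω_arm = 65  ⇒  ω_arm = 65/98
ω_out/ω_in = 65/98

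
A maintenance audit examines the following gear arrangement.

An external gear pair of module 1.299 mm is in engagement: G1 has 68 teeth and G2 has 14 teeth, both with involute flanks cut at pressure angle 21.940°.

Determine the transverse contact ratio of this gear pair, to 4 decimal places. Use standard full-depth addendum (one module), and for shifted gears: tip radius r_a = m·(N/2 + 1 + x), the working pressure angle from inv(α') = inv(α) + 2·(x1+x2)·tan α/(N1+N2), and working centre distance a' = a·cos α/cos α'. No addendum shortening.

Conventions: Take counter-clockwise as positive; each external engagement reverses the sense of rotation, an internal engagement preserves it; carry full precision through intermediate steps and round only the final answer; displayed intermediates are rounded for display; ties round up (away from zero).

single-mesh involute tooth geometry (68T engaging 14T at module 1.299)
base radii: r_b1 = 40.967305, r_b2 = 8.434445
tip radii: r_a1 = 45.465000, r_a2 = 10.392000
no profile shift: α' = α, a' = a
action lengths: √(r_a1²−r_b1²) = 19.716646, √(r_a2²−r_b2²) = 6.070733
base pitch p_b = π·m·cos α = 3.785370
CR = (19.716646 + 6.070733 − 53.259000·sin 21.94000°)/3.785370 = 1.555443
contact ratio ≈ 1.5554

1.5554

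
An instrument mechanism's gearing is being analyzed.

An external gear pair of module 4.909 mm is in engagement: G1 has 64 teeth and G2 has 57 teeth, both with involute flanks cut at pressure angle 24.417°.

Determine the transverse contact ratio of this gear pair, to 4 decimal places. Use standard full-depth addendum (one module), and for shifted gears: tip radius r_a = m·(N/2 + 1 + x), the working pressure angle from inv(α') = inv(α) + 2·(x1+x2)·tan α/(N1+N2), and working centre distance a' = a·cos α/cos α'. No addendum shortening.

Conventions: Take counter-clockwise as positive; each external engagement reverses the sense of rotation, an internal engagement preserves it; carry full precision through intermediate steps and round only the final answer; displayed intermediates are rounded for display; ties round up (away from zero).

1.5768

recognized (one external pair, fixed centres): single-mesh tooth geometry, m = 4.909, N1 = 64, N2 = 57
base radii: r_b1 = 143.038214, r_b2 = 127.393410
tip radii: r_a1 = 161.997000, r_a2 = 144.815500
no profile shift: α' = α, a' = a
action lengths: √(r_a1²−r_b1²) = 76.046678, √(r_a2²−r_b2²) = 68.865436
base pitch p_b = π·m·cos α = 14.042744
CR = (76.046678 + 68.865436 − 296.994500·sin 24.41700°)/14.042744 = 1.576766
contact ratio ≈ 1.5768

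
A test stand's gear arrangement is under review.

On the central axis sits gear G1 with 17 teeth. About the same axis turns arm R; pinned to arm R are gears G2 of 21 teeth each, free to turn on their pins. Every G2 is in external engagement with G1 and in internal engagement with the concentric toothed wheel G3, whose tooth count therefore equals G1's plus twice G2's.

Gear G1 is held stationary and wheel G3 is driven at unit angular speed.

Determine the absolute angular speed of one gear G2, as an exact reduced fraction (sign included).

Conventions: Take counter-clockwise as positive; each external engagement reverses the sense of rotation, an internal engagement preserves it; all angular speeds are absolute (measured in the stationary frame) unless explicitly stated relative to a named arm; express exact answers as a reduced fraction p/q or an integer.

59/42

recognized (axles ride arm R): planetary set, 17/21/59 teeth
ring teeth: 17 + 2·21 = 59
17(ω_sun−ω_arm) = −59(ω_ring−ω_arm),  ω_sun = 0, ω_ring = 1
17(0−ω_arm) = −59(1−ω_arm)  ⇒  76·ω_arm = 59  ⇒  ω_arm = 59/76
sun–planet mesh: 17·(0−59/76) = −21·(ω_p−ω_arm)  ⇒  ω_p−ω_arm = 1003/1596
ω_p = 59/76 + 1003/1596 = 59/42
exact speed ratio = 59/42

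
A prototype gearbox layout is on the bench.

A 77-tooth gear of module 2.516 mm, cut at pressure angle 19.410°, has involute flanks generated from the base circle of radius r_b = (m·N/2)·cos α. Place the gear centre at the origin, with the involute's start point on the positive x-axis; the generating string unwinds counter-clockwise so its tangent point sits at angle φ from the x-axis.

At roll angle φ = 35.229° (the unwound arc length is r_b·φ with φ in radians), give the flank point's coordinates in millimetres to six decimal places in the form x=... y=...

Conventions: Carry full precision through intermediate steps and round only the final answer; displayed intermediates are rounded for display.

class = single-mesh tooth geometry [base-circle involute, m = 2.516, 77T]
pitch radius r_p = m·N/2 = 2.516·77/2 = 96.866000
base radius r_b = r_p·cos α = 96.866000·cos 19.410° = 91.360589
roll angle φ = 35.229° = 0.61486204 rad
x = r_b·(cos φ + φ·sin φ) = 107.032004
y = r_b·(sin φ − φ·cos φ) = 6.814944

x=107.032004 y=6.814944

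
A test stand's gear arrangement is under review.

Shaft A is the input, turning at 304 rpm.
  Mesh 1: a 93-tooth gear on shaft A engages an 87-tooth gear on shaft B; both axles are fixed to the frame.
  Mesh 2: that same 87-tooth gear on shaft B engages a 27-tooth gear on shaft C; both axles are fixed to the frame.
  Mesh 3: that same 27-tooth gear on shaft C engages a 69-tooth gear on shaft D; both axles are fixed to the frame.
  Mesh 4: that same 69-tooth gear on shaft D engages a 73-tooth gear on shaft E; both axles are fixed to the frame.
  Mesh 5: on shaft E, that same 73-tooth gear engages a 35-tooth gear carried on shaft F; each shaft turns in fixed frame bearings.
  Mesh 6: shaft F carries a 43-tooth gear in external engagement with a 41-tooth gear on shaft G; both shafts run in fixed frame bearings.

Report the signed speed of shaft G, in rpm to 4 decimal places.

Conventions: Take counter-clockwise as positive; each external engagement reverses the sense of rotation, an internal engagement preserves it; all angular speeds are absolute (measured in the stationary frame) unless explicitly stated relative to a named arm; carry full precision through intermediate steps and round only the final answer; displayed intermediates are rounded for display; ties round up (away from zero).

topology: fixed-axis compound train — 6 meshes, A→G
mesh 1 [93T→87T]: ω = 304.0000×93/87 = 324.9655 rpm, sense flips to −
mesh 2 [87T→27T]: ω = 324.9655×87/27 = 1047.1111 rpm, sense flips to +
mesh 3 [27T→69T]: ω = 1047.1111×27/69 = 409.7391 rpm, sense flips to −
mesh 4 [69T→73T]: ω = 409.7391×69/73 = 387.2877 rpm, sense flips to +
mesh 5 [73T→35T]: ω = 387.2877×73/35 = 807.7714 rpm, sense flips to −
mesh 6 [43T→41T]: ω = 807.7714×43/41 = 847.1749 rpm, sense flips to +
signed output speed = +847.1749 rpm

+847.1749 rpm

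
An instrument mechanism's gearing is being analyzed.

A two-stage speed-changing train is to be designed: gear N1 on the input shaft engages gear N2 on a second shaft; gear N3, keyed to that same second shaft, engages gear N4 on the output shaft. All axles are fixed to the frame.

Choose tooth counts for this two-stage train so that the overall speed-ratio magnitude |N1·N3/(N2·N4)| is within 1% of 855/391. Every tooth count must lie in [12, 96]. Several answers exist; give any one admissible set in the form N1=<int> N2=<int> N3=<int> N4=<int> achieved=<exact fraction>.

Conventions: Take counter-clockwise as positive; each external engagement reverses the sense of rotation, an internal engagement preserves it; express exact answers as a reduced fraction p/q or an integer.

2-stage fixed-axis compound train for ratio 855/391
target = 855/391 in lowest terms: an exact hit needs N1·N3 = k·855 and N2·N4 = k·391 for one integer k, every count in [12, 96]; additionally prefer no 1:1 stage (N1 ≠ N2, N3 ≠ N4)
k = 1: N1·N3 = 855 = 15·57, N2·N4 = 391 = 17·23
achieved = 15·57/(17·23) = 855/391; |achieved − target| = 0 ≤ 171/7820 ✓

N1=15 N2=17 N3=57 N4=23 achieved=855/391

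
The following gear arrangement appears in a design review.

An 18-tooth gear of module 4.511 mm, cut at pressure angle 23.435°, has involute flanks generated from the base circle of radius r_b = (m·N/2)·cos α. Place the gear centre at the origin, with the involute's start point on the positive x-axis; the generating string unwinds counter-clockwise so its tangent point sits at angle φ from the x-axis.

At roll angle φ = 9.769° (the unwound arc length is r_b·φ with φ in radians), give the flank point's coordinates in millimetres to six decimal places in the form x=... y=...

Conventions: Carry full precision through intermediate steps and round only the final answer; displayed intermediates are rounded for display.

recognized (one wheel, involute flank): single-mesh tooth geometry, m = 4.511, N = 18
pitch radius r_p = m·N/2 = 4.511·18/2 = 40.599000
base radius r_b = r_p·cos α = 40.599000·cos 23.435° = 37.250064
roll angle φ = 9.769° = 0.17050121 rad
x = r_b·(cos φ + φ·sin φ) = 37.787577
y = r_b·(sin φ − φ·cos φ) = 0.061366

x=37.787577 y=0.061366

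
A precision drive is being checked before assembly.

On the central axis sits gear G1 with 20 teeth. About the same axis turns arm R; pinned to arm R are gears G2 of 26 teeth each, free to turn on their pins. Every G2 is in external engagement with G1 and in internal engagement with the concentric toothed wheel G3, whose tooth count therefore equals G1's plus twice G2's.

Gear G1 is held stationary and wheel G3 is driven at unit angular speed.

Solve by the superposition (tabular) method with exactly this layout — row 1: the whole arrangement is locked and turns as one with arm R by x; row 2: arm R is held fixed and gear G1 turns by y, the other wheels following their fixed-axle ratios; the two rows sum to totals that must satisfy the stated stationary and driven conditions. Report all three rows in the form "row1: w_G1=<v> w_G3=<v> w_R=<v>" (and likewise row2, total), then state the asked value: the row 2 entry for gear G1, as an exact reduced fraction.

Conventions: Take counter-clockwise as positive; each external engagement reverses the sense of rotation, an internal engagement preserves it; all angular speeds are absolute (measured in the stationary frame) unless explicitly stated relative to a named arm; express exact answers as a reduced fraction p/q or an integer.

class = planetary set [G3 = 20+2·26 = 72; Willis about the carrier]
row 1 — lock + rotate with arm: ω_sun = ω_ring = ω_arm = x
row 2 — arm fixed, fixed-axis ratios: sun y, ring −(20/72)·y, arm 0
boundary: total ω_sun = x + y = 0 and total ω_ring = x − (20/72)·y = 1  ⇒  y = -18/23, x = 18/23
row 2 ring = −(20/72)·(-18/23) = 5/23
totals (row 1 + row 2): sun 18/23 + (-18/23) = 0, ring 18/23 + 5/23 = 1, arm 18/23 + 0 = 18/23
asked cell (row2, sun) = -18/23

row1: w_G1=18/23 w_G3=18/23 w_R=18/23
row2: w_G1=-18/23 w_G3=5/23 w_R=0
total: w_G1=0 w_G3=1 w_R=18/23
asked value: -18/23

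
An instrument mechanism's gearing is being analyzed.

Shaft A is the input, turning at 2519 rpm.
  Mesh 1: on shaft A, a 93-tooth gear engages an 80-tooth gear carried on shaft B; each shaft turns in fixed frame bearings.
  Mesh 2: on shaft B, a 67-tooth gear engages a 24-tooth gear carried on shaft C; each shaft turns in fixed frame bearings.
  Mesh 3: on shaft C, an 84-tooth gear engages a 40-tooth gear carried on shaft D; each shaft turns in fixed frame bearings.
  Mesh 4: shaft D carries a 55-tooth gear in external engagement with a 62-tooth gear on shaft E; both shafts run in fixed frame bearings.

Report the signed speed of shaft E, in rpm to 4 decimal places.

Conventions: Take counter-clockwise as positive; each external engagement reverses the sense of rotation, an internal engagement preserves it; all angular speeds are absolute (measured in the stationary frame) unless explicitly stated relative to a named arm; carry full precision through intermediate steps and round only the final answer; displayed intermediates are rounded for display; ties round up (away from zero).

4-mesh fixed-axis compound train (all bearings frame-fixed)
mesh 1 [93T→80T]: ω = 2519.0000×93/80 = 2928.3375 rpm, sense flips to −
mesh 2 [67T→24T]: ω = 2928.3375×67/24 = 8174.9422 rpm, sense flips to +
mesh 3 [84T→40T]: ω = 8174.9422×84/40 = 17167.3786 rpm, sense flips to −
mesh 4 [55T→62T]: ω = 17167.3786×55/62 = 15229.1262 rpm, sense flips to +
signed output speed = +15229.1262 rpm

+15229.1262 rpm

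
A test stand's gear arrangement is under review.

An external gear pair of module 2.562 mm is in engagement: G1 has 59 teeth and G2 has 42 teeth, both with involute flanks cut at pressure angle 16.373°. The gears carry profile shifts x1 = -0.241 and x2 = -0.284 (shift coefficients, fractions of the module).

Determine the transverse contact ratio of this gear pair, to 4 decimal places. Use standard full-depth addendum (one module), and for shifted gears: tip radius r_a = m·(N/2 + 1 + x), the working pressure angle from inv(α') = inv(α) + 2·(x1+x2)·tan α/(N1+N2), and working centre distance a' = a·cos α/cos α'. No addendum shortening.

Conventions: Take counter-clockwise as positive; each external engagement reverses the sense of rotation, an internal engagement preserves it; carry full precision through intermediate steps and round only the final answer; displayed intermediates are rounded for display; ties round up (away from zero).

topology: single-mesh involute geometry — m = 2.562, 59T/42T pair
base radii: r_b1 = 72.514039, r_b2 = 51.620163
tip radii: r_a1 = 77.523558, r_a2 = 55.636392
inv(α') = inv(16.373°) + 2·(-0.241-0.284)·tan α/(59+42) = 0.00498686  ⇒  α' = 14.00456°
a' = a·cos α / cos α' = 129.3810·cos 16.373°/cos 14.00456° = 127.936942
action lengths: √(r_a1²−r_b1²) = 27.415620, √(r_a2²−r_b2²) = 20.754924
base pitch p_b = π·m·cos α = 7.722358
CR = (27.415620 + 20.754924 − 127.936942·sin 14.00456°)/7.722358 = 2.228582
contact ratio ≈ 2.2286

2.2286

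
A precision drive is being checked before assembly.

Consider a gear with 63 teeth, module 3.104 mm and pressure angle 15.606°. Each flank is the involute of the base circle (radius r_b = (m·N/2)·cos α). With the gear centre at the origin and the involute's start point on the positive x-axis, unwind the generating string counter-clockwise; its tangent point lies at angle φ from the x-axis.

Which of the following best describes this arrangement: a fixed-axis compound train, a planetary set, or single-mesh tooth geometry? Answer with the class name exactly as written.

single-mesh tooth geometry

recognized (one wheel, involute flank): single-mesh tooth geometry, m = 3.104, N = 63
classification: single-mesh tooth geometry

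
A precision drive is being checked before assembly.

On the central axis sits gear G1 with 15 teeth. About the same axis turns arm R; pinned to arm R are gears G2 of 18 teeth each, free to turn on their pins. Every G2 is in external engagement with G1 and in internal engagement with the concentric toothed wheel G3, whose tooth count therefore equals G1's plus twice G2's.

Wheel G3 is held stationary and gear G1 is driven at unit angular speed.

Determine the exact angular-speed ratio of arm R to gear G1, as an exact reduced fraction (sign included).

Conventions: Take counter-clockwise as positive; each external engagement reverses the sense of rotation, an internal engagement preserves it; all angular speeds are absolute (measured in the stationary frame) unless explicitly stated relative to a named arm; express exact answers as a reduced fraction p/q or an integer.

5/22

class = planetary set [G3 = 15+2·18 = 51; Willis about the carrier]
ring teeth: 15 + 2·18 = 51
15(ω_sun−ω_arm) = −51(ω_ring−ω_arm),  ω_ring = 0, ω_sun = 1
15(1−ω_arm) = −51(0−ω_arm)  ⇒  66·ω_arm = 15  ⇒  ω_arm = 5/22
ω_out/ω_in = 5/22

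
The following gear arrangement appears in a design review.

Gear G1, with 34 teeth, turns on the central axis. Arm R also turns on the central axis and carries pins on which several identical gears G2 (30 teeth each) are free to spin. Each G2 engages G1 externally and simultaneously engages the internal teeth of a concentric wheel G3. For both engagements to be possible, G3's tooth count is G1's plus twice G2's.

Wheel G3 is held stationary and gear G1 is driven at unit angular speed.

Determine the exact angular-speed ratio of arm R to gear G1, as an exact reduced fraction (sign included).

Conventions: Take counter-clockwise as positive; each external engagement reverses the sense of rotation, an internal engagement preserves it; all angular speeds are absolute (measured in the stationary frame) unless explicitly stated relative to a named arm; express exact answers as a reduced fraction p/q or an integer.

17/64

topology: planetary set — G1 34T / G2 30T / G3 94T, arm = carrier (Willis)
ring teeth: 34 + 2·30 = 94
34(ω_sun−ω_arm) = −94(ω_ring−ω_arm),  ω_ring = 0, ω_sun = 1
34(1−ω_arm) = −94(0−ω_arm)  ⇒  128·ω_arm = 34  ⇒  ω_arm = 17/64
ω_out/ω_in = 17/64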